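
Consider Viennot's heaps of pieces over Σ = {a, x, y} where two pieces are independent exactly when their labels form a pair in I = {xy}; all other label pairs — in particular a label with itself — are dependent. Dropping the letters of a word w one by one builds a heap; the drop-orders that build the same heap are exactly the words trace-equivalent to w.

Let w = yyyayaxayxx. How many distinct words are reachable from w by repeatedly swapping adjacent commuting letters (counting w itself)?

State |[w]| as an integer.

drop 0:y onto floor
drop 1:y onto {0:y}
drop 2:y onto {1:y}
drop 3:a onto {2:y}
drop 4:y onto {3:a}
drop 5:a onto {4:y}
drop 6:x onto {5:a}
drop 7:a onto {6:x}
drop 8:y onto {7:a}
drop 9:x onto {7:a}
drop 10:x onto {9:x}
ground layer = {0:y}
drop-orders for the pieces not yet dropped (sum over which currently-grounded one goes next):
  1 to go: {8} 1  {10} 1
  2 to go: {8,10} 2  {9,10} 1
  3 to go: {8,9,10} 3
  4 to go: {7,8,9,10} 3
  5 to go: {6,7,8,9,10} 3
  6 to go: {5,6,7,8,9,10} 3
  7 to go: {4,5,6,7,8,9,10} 3
  8 to go: {3,4,5,6,7,8,9,10} 3
  9 to go: {2,3,4,5,6,7,8,9,10} 3
  if 0:y drops first: 3 orders

3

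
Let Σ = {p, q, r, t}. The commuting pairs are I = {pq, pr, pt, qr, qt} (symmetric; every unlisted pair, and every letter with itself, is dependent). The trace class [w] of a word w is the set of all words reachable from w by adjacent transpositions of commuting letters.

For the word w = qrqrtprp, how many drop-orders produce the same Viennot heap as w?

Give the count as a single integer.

0(q) covers ∅
1(r) covers ∅
2(q) covers 0:q
3(r) covers 1:r
4(t) covers 3:r
5(p) covers ∅
6(r) covers 4:t
7(p) covers 5:p
floor of heap: 0:q, 1:r, 5:p
completions by unplaced set U, small U first (add the entries for U minus each lowest piece of U):
  |U|=1: {2}:1  {6}:1  {7}:1
  |U|=2: {0,2}:1  {2,6}:2  {2,7}:2  {4,6}:1  {5,7}:1  {6,7}:2
  |U|=3: {0,2,6}:3  {0,2,7}:3  {2,4,6}:3  {2,5,7}:3  {2,6,7}:6  {3,4,6}:1  {4,6,7}:3  {5,6,7}:3
  |U|=4: {0,2,4,6}:6  {0,2,5,7}:6  {0,2,6,7}:12  {1,3,4,6}:1  {2,3,4,6}:4  {2,4,6,7}:12  {2,5,6,7}:12  {3,4,6,7}:4  {4,5,6,7}:6
  |U|=5: {0,2,3,4,6}:10  {0,2,4,6,7}:30  {0,2,5,6,7}:30  {1,2,3,4,6}:5  {1,3,4,6,7}:5  {2,3,4,6,7}:20  {2,4,5,6,7}:30  {3,4,5,6,7}:10
  |U|=6: {0,1,2,3,4,6}:15  {0,2,3,4,6,7}:60  {0,2,4,5,6,7}:90  {1,2,3,4,6,7}:30  {1,3,4,5,6,7}:15  {2,3,4,5,6,7}:60
  start at 0(q): 105
  start at 1(r): 210
  start at 5(p): 105
sum over floor = 420

420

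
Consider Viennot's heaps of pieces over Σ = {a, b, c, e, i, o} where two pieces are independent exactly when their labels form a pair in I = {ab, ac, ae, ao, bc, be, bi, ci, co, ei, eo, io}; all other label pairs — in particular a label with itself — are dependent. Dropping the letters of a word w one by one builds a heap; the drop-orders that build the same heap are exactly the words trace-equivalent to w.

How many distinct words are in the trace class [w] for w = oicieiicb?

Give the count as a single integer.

1260

piece 0:o — minimal
piece 1:i — minimal
piece 2:c — minimal
piece 3:i rests on {1:i}
piece 4:e rests on {2:c}
piece 5:i rests on {3:i}
piece 6:i rests on {5:i}
piece 7:c rests on {4:e}
piece 8:b rests on {0:o}
minimal pieces: {0:o, 1:i, 2:c}
ways to finish when only these pieces remain (= sum over removing one remaining piece with nothing left below it):
  1 left: {6}→1  {7}→1  {8}→1
  2 left: {0,8}→1  {4,7}→1  {5,6}→1  {6,7}→2  {6,8}→2  {7,8}→2
  3 left: {0,6,8}→3  {0,7,8}→3  {2,4,7}→1  {3,5,6}→1  {4,6,7}→3  {4,7,8}→3  {5,6,7}→3  {5,6,8}→3  {6,7,8}→6
  4 left: {0,4,7,8}→6  {0,5,6,8}→6  {0,6,7,8}→12  {1,3,5,6}→1  {2,4,6,7}→4  {2,4,7,8}→4  {3,5,6,7}→4  {3,5,6,8}→4  {4,5,6,7}→6  {4,6,7,8}→12  {5,6,7,8}→12
  5 left: {0,2,4,7,8}→10  {0,3,5,6,8}→10  {0,4,6,7,8}→30  {0,5,6,7,8}→30  {1,3,5,6,7}→5  {1,3,5,6,8}→5  {2,4,5,6,7}→10  {2,4,6,7,8}→20  {3,4,5,6,7}→10  {3,5,6,7,8}→20  {4,5,6,7,8}→30
  6 left: {0,1,3,5,6,8}→15  {0,2,4,6,7,8}→60  {0,3,5,6,7,8}→60  {0,4,5,6,7,8}→90  {1,3,4,5,6,7}→15  {1,3,5,6,7,8}→30  {2,3,4,5,6,7}→20  {2,4,5,6,7,8}→60  {3,4,5,6,7,8}→60
  7 left: {0,1,3,5,6,7,8}→105  {0,2,4,5,6,7,8}→210  {0,3,4,5,6,7,8}→210  {1,2,3,4,5,6,7}→35  {1,3,4,5,6,7,8}→105  {2,3,4,5,6,7,8}→140
  placing 0:o first → 280 extensions
  placing 1:i first → 560 extensions
  placing 2:c first → 420 extensions
total linear extensions = 1260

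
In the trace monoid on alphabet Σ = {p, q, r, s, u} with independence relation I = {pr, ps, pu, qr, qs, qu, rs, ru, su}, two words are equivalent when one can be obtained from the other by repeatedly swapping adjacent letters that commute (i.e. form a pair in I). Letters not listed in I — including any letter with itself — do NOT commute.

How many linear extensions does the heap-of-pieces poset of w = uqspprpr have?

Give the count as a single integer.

drop 0:u onto floor
drop 1:q onto floor
drop 2:s onto floor
drop 3:p onto {1:q}
drop 4:p onto {3:p}
drop 5:r onto floor
drop 6:p onto {4:p}
drop 7:r onto {5:r}
ground layer = {0:u, 1:q, 2:s, 5:r}
drop-orders for the pieces not yet dropped (sum over which currently-grounded one goes next):
  1 to go: {0} 1  {2} 1  {6} 1  {7} 1
  2 to go: {0,2} 2  {0,6} 2  {0,7} 2  {2,6} 2  {2,7} 2  {4,6} 1  {5,7} 1  {6,7} 2
  3 to go: {0,2,6} 6  {0,2,7} 6  {0,4,6} 3  {0,5,7} 3  {0,6,7} 6  {2,4,6} 3  {2,5,7} 3  {2,6,7} 6  {3,4,6} 1  {4,6,7} 3  {5,6,7} 3
  4 to go: {0,2,4,6} 12  {0,2,5,7} 12  {0,2,6,7} 24  {0,3,4,6} 4  {0,4,6,7} 12  {0,5,6,7} 12  {1,3,4,6} 1  {2,3,4,6} 4  {2,4,6,7} 12  {2,5,6,7} 12  {3,4,6,7} 4  {4,5,6,7} 6
  5 to go: {0,1,3,4,6} 5  {0,2,3,4,6} 20  {0,2,4,6,7} 60  {0,2,5,6,7} 60  {0,3,4,6,7} 20  {0,4,5,6,7} 30  {1,2,3,4,6} 5  {1,3,4,6,7} 5  {2,3,4,6,7} 20  {2,4,5,6,7} 30  {3,4,5,6,7} 10
  6 to go: {0,1,2,3,4,6} 30  {0,1,3,4,6,7} 30  {0,2,3,4,6,7} 120  {0,2,4,5,6,7} 180  {0,3,4,5,6,7} 60  {1,2,3,4,6,7} 30  {1,3,4,5,6,7} 15  {2,3,4,5,6,7} 60
  if 0:u drops first: 105 orders
  if 1:q drops first: 420 orders
  if 2:s drops first: 105 orders
  if 5:r drops first: 210 orders
heap linearizations: 840

840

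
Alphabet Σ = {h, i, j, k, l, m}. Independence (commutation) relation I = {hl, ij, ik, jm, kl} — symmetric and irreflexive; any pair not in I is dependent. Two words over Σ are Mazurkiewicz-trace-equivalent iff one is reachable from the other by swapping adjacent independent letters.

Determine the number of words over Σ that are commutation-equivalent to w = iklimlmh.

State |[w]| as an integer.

#0=i has no predecessor
#1=k has no predecessor
#2=l depends on [0:i]
#3=i depends on [2:l]
#4=m depends on [1:k, 3:i]
#5=l depends on [4:m]
#6=m depends on [5:l]
#7=h depends on [6:m]
sources: [0:i, 1:k]
N(rest) = Σ N(rest − s) over sources s of rest; N(one piece) = 1:
  size 1 → [7]=1
  size 2 → [6,7]=1
  size 3 → [5,6,7]=1
  size 4 → [4,5,6,7]=1
  size 5 → [1,4,5,6,7]=1  [3,4,5,6,7]=1
  size 6 → [1,3,4,5,6,7]=2  [2,3,4,5,6,7]=1
  first=0(i) contributes 3
  first=1(k) contributes 1
|[w]| = 4

4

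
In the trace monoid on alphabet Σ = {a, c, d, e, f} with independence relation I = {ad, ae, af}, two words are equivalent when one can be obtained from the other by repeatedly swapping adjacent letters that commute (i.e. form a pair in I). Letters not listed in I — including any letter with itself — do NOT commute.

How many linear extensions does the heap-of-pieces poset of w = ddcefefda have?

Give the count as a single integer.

6

piece 0:d — minimal
piece 1:d rests on {0:d}
piece 2:c rests on {1:d}
piece 3:e rests on {2:c}
piece 4:f rests on {3:e}
piece 5:e rests on {4:f}
piece 6:f rests on {5:e}
piece 7:d rests on {6:f}
piece 8:a rests on {2:c}
minimal pieces: {0:d}
ways to finish when only these pieces remain (= sum over removing one remaining piece with nothing left below it):
  1 left: {7}→1  {8}→1
  2 left: {6,7}→1  {7,8}→2
  3 left: {5,6,7}→1  {6,7,8}→3
  4 left: {4,5,6,7}→1  {5,6,7,8}→4
  5 left: {3,4,5,6,7}→1  {4,5,6,7,8}→5
  6 left: {3,4,5,6,7,8}→6
  7 left: {2,3,4,5,6,7,8}→6
  placing 0:d first → 6 extensions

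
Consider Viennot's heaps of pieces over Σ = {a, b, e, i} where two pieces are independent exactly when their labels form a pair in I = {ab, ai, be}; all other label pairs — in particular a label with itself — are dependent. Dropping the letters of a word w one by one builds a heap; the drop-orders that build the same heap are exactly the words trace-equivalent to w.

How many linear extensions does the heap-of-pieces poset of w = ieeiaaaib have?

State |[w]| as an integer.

20

#0=i has no predecessor
#1=e depends on [0:i]
#2=e depends on [1:e]
#3=i depends on [2:e]
#4=a depends on [2:e]
#5=a depends on [4:a]
#6=a depends on [5:a]
#7=i depends on [3:i]
#8=b depends on [7:i]
sources: [0:i]
N(rest) = Σ N(rest − s) over sources s of rest; N(one piece) = 1:
  size 1 → [6]=1  [8]=1
  size 2 → [5,6]=1  [6,8]=2  [7,8]=1
  size 3 → [3,7,8]=1  [4,5,6]=1  [5,6,8]=3  [6,7,8]=3
  size 4 → [3,6,7,8]=4  [4,5,6,8]=4  [5,6,7,8]=6
  size 5 → [3,5,6,7,8]=10  [4,5,6,7,8]=10
  size 6 → [3,4,5,6,7,8]=20
  size 7 → [2,3,4,5,6,7,8]=20
  first=0(i) contributes 20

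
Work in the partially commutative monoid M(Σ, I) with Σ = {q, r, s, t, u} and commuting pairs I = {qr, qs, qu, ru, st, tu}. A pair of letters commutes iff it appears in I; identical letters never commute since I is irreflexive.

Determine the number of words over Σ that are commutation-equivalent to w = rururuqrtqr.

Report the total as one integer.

1650

0(r) covers ∅
1(u) covers ∅
2(r) covers 0:r
3(u) covers 1:u
4(r) covers 2:r
5(u) covers 3:u
6(q) covers ∅
7(r) covers 4:r
8(t) covers 6:q, 7:r
9(q) covers 8:t
10(r) covers 8:t
floor of heap: 0:r, 1:u, 6:q
completions by unplaced set U, small U first (add the entries for U minus each lowest piece of U):
  |U|=1: {5}:1  {9}:1  {10}:1
  |U|=2: {3,5}:1  {5,9}:2  {5,10}:2  {9,10}:2
  |U|=3: {1,3,5}:1  {3,5,9}:3  {3,5,10}:3  {5,9,10}:6  {8,9,10}:2
  |U|=4: {1,3,5,9}:4  {1,3,5,10}:4  {3,5,9,10}:12  {5,8,9,10}:8  {6,8,9,10}:2  {7,8,9,10}:2
  |U|=5: {1,3,5,9,10}:20  {3,5,8,9,10}:20  {4,7,8,9,10}:2  {5,6,8,9,10}:10  {5,7,8,9,10}:10  {6,7,8,9,10}:4
  |U|=6: {1,3,5,8,9,10}:40  {2,4,7,8,9,10}:2  {3,5,6,8,9,10}:30  {3,5,7,8,9,10}:30  {4,5,7,8,9,10}:12  {4,6,7,8,9,10}:6  {5,6,7,8,9,10}:24
  |U|=7: {0,2,4,7,8,9,10}:2  {1,3,5,6,8,9,10}:70  {1,3,5,7,8,9,10}:70  {2,4,5,7,8,9,10}:14  {2,4,6,7,8,9,10}:8  {3,4,5,7,8,9,10}:42  {3,5,6,7,8,9,10}:84  {4,5,6,7,8,9,10}:42
  |U|=8: {0,2,4,5,7,8,9,10}:16  {0,2,4,6,7,8,9,10}:10  {1,3,4,5,7,8,9,10}:112  {1,3,5,6,7,8,9,10}:224  {2,3,4,5,7,8,9,10}:56  {2,4,5,6,7,8,9,10}:64  {3,4,5,6,7,8,9,10}:168
  |U|=9: {0,2,3,4,5,7,8,9,10}:72  {0,2,4,5,6,7,8,9,10}:90  {1,2,3,4,5,7,8,9,10}:168  {1,3,4,5,6,7,8,9,10}:504  {2,3,4,5,6,7,8,9,10}:288
  start at 0(r): 960
  start at 1(u): 450
  start at 6(q): 240
sum over floor = 1650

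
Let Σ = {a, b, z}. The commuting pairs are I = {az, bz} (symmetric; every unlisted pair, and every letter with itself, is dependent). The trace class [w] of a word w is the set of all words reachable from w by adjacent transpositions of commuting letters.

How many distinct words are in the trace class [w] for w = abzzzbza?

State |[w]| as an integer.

#0=a has no predecessor
#1=b depends on [0:a]
#2=z has no predecessor
#3=z depends on [2:z]
#4=z depends on [3:z]
#5=b depends on [1:b]
#6=z depends on [4:z]
#7=a depends on [5:b]
sources: [0:a, 2:z]
N(rest) = Σ N(rest − s) over sources s of rest; N(one piece) = 1:
  size 1 → [6]=1  [7]=1
  size 2 → [4,6]=1  [5,7]=1  [6,7]=2
  size 3 → [1,5,7]=1  [3,4,6]=1  [4,6,7]=3  [5,6,7]=3
  size 4 → [0,1,5,7]=1  [1,5,6,7]=4  [2,3,4,6]=1  [3,4,6,7]=4  [4,5,6,7]=6
  size 5 → [0,1,5,6,7]=5  [1,4,5,6,7]=10  [2,3,4,6,7]=5  [3,4,5,6,7]=10
  size 6 → [0,1,4,5,6,7]=15  [1,3,4,5,6,7]=20  [2,3,4,5,6,7]=15
  first=0(a) contributes 35
  first=2(z) contributes 35
|[w]| = 70

70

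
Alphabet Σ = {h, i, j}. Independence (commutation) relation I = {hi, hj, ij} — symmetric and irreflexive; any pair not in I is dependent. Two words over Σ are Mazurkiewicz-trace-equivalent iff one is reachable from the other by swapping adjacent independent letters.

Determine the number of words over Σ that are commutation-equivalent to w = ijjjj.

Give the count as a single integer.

0(i) covers ∅
1(j) covers ∅
2(j) covers 1:j
3(j) covers 2:j
4(j) covers 3:j
floor of heap: 0:i, 1:j
completions by unplaced set U, small U first (add the entries for U minus each lowest piece of U):
  |U|=1: {0}:1  {4}:1
  |U|=2: {0,4}:2  {3,4}:1
  |U|=3: {0,3,4}:3  {2,3,4}:1
  start at 0(i): 1
  start at 1(j): 4
sum over floor = 5

5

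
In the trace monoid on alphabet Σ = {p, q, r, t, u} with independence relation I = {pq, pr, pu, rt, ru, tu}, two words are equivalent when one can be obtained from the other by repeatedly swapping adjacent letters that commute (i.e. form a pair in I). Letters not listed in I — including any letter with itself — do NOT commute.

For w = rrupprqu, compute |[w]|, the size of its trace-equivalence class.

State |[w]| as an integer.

112

piece 0:r — minimal
piece 1:r rests on {0:r}
piece 2:u — minimal
piece 3:p — minimal
piece 4:p rests on {3:p}
piece 5:r rests on {1:r}
piece 6:q rests on {2:u, 5:r}
piece 7:u rests on {6:q}
minimal pieces: {0:r, 2:u, 3:p}
ways to finish when only these pieces remain (= sum over removing one remaining piece with nothing left below it):
  1 left: {4}→1  {7}→1
  2 left: {3,4}→1  {4,7}→2  {6,7}→1
  3 left: {2,6,7}→1  {3,4,7}→3  {4,6,7}→3  {5,6,7}→1
  4 left: {1,5,6,7}→1  {2,4,6,7}→4  {2,5,6,7}→2  {3,4,6,7}→6  {4,5,6,7}→4
  5 left: {0,1,5,6,7}→1  {1,2,5,6,7}→3  {1,4,5,6,7}→5  {2,3,4,6,7}→10  {2,4,5,6,7}→10  {3,4,5,6,7}→10
  6 left: {0,1,2,5,6,7}→4  {0,1,4,5,6,7}→6  {1,2,4,5,6,7}→18  {1,3,4,5,6,7}→15  {2,3,4,5,6,7}→30
  placing 0:r first → 63 extensions
  placing 2:u first → 21 extensions
  placing 3:p first → 28 extensions
total linear extensions = 112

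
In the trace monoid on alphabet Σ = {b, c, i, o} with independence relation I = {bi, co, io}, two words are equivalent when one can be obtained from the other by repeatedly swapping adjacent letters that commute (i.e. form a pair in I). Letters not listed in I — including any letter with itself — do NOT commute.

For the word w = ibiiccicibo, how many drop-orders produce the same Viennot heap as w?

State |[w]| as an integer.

12

drop 0:i onto floor
drop 1:b onto floor
drop 2:i onto {0:i}
drop 3:i onto {2:i}
drop 4:c onto {1:b, 3:i}
drop 5:c onto {4:c}
drop 6:i onto {5:c}
drop 7:c onto {6:i}
drop 8:i onto {7:c}
drop 9:b onto {7:c}
drop 10:o onto {9:b}
ground layer = {0:i, 1:b}
drop-orders for the pieces not yet dropped (sum over which currently-grounded one goes next):
  1 to go: {8} 1  {10} 1
  2 to go: {8,10} 2  {9,10} 1
  3 to go: {8,9,10} 3
  4 to go: {7,8,9,10} 3
  5 to go: {6,7,8,9,10} 3
  6 to go: {5,6,7,8,9,10} 3
  7 to go: {4,5,6,7,8,9,10} 3
  8 to go: {1,4,5,6,7,8,9,10} 3  {3,4,5,6,7,8,9,10} 3
  9 to go: {1,3,4,5,6,7,8,9,10} 6  {2,3,4,5,6,7,8,9,10} 3
  if 0:i drops first: 9 orders
  if 1:b drops first: 3 orders
heap linearizations: 12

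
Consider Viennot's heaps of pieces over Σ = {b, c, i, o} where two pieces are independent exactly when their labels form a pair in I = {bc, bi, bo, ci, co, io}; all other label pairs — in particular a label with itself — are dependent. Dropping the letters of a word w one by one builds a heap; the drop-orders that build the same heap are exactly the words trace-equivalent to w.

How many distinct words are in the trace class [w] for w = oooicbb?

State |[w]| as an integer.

piece 0:o — minimal
piece 1:o rests on {0:o}
piece 2:o rests on {1:o}
piece 3:i — minimal
piece 4:c — minimal
piece 5:b — minimal
piece 6:b rests on {5:b}
minimal pieces: {0:o, 3:i, 4:c, 5:b}
ways to finish when only these pieces remain (= sum over removing one remaining piece with nothing left below it):
  1 left: {2}→1  {3}→1  {4}→1  {6}→1
  2 left: {1,2}→1  {2,3}→2  {2,4}→2  {2,6}→2  {3,4}→2  {3,6}→2  {4,6}→2  {5,6}→1
  3 left: {0,1,2}→1  {1,2,3}→3  {1,2,4}→3  {1,2,6}→3  {2,3,4}→6  {2,3,6}→6  {2,4,6}→6  {2,5,6}→3  {3,4,6}→6  {3,5,6}→3  {4,5,6}→3
  4 left: {0,1,2,3}→4  {0,1,2,4}→4  {0,1,2,6}→4  {1,2,3,4}→12  {1,2,3,6}→12  {1,2,4,6}→12  {1,2,5,6}→6  {2,3,4,6}→24  {2,3,5,6}→12  {2,4,5,6}→12  {3,4,5,6}→12
  5 left: {0,1,2,3,4}→20  {0,1,2,3,6}→20  {0,1,2,4,6}→20  {0,1,2,5,6}→10  {1,2,3,4,6}→60  {1,2,3,5,6}→30  {1,2,4,5,6}→30  {2,3,4,5,6}→60
  placing 0:o first → 180 extensions
  placing 3:i first → 60 extensions
  placing 4:c first → 60 extensions
  placing 5:b first → 120 extensions
total linear extensions = 420

420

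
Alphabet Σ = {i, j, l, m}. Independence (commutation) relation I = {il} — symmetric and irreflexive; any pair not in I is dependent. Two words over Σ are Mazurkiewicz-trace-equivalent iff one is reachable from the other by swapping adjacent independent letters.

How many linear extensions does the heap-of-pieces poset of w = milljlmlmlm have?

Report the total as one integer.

#0=m has no predecessor
#1=i depends on [0:m]
#2=l depends on [0:m]
#3=l depends on [2:l]
#4=j depends on [1:i, 3:l]
#5=l depends on [4:j]
#6=m depends on [5:l]
#7=l depends on [6:m]
#8=m depends on [7:l]
#9=l depends on [8:m]
#10=m depends on [9:l]
sources: [0:m]
N(rest) = Σ N(rest − s) over sources s of rest; N(one piece) = 1:
  size 1 → [10]=1
  size 2 → [9,10]=1
  size 3 → [8,9,10]=1
  size 4 → [7,8,9,10]=1
  size 5 → [6,7,8,9,10]=1
  size 6 → [5,6,7,8,9,10]=1
  size 7 → [4,5,6,7,8,9,10]=1
  size 8 → [1,4,5,6,7,8,9,10]=1  [3,4,5,6,7,8,9,10]=1
  size 9 → [1,3,4,5,6,7,8,9,10]=2  [2,3,4,5,6,7,8,9,10]=1
  first=0(m) contributes 3

3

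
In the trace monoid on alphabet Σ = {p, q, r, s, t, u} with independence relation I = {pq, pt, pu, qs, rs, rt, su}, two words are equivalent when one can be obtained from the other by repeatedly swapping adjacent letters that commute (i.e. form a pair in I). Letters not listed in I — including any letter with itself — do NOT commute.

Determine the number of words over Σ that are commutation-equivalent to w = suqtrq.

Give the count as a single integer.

drop 0:s onto floor
drop 1:u onto floor
drop 2:q onto {1:u}
drop 3:t onto {0:s, 2:q}
drop 4:r onto {2:q}
drop 5:q onto {3:t, 4:r}
ground layer = {0:s, 1:u}
drop-orders for the pieces not yet dropped (sum over which currently-grounded one goes next):
  1 to go: {5} 1
  2 to go: {3,5} 1  {4,5} 1
  3 to go: {0,3,5} 1  {3,4,5} 2
  4 to go: {0,3,4,5} 3  {2,3,4,5} 2
  if 0:s drops first: 2 orders
  if 1:u drops first: 5 orders
heap linearizations: 7

7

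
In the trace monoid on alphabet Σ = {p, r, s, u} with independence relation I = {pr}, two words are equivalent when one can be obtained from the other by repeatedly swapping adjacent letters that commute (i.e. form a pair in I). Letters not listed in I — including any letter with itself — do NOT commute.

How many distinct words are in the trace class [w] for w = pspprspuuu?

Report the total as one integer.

3

0(p) covers ∅
1(s) covers 0:p
2(p) covers 1:s
3(p) covers 2:p
4(r) covers 1:s
5(s) covers 3:p, 4:r
6(p) covers 5:s
7(u) covers 6:p
8(u) covers 7:u
9(u) covers 8:u
floor of heap: 0:p
completions by unplaced set U, small U first (add the entries for U minus each lowest piece of U):
  |U|=1: {9}:1
  |U|=2: {8,9}:1
  |U|=3: {7,8,9}:1
  |U|=4: {6,7,8,9}:1
  |U|=5: {5,6,7,8,9}:1
  |U|=6: {3,5,6,7,8,9}:1  {4,5,6,7,8,9}:1
  |U|=7: {2,3,5,6,7,8,9}:1  {3,4,5,6,7,8,9}:2
  |U|=8: {2,3,4,5,6,7,8,9}:3
  start at 0(p): 3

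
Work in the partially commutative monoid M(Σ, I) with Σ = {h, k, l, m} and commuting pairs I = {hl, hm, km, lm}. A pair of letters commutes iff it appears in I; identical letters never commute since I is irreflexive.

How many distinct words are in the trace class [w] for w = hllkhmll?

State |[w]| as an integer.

72

piece 0:h — minimal
piece 1:l — minimal
piece 2:l rests on {1:l}
piece 3:k rests on {0:h, 2:l}
piece 4:h rests on {3:k}
piece 5:m — minimal
piece 6:l rests on {3:k}
piece 7:l rests on {6:l}
minimal pieces: {0:h, 1:l, 5:m}
ways to finish when only these pieces remain (= sum over removing one remaining piece with nothing left below it):
  1 left: {4}→1  {5}→1  {7}→1
  2 left: {4,5}→2  {4,7}→2  {5,7}→2  {6,7}→1
  3 left: {4,5,7}→6  {4,6,7}→3  {5,6,7}→3
  4 left: {3,4,6,7}→3  {4,5,6,7}→12
  5 left: {0,3,4,6,7}→3  {2,3,4,6,7}→3  {3,4,5,6,7}→15
  6 left: {0,2,3,4,6,7}→6  {0,3,4,5,6,7}→18  {1,2,3,4,6,7}→3  {2,3,4,5,6,7}→18
  placing 0:h first → 21 extensions
  placing 1:l first → 42 extensions
  placing 5:m first → 9 extensions
total linear extensions = 72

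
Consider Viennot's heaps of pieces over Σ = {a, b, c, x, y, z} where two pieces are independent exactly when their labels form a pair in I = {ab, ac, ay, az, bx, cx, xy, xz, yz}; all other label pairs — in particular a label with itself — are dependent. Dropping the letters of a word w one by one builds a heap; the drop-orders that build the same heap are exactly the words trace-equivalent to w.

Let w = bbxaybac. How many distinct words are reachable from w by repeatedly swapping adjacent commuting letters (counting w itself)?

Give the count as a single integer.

56

drop 0:b onto floor
drop 1:b onto {0:b}
drop 2:x onto floor
drop 3:a onto {2:x}
drop 4:y onto {1:b}
drop 5:b onto {4:y}
drop 6:a onto {3:a}
drop 7:c onto {5:b}
ground layer = {0:b, 2:x}
drop-orders for the pieces not yet dropped (sum over which currently-grounded one goes next):
  1 to go: {6} 1  {7} 1
  2 to go: {3,6} 1  {5,7} 1  {6,7} 2
  3 to go: {2,3,6} 1  {3,6,7} 3  {4,5,7} 1  {5,6,7} 3
  4 to go: {1,4,5,7} 1  {2,3,6,7} 4  {3,5,6,7} 6  {4,5,6,7} 4
  5 to go: {0,1,4,5,7} 1  {1,4,5,6,7} 5  {2,3,5,6,7} 10  {3,4,5,6,7} 10
  6 to go: {0,1,4,5,6,7} 6  {1,3,4,5,6,7} 15  {2,3,4,5,6,7} 20
  if 0:b drops first: 35 orders
  if 2:x drops first: 21 orders
heap linearizations: 56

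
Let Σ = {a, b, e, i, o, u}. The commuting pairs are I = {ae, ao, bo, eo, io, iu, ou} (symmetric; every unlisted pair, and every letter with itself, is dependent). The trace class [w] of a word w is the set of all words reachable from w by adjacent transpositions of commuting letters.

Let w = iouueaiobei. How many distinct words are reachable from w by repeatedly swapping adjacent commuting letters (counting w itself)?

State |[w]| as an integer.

330

drop 0:i onto floor
drop 1:o onto floor
drop 2:u onto floor
drop 3:u onto {2:u}
drop 4:e onto {0:i, 3:u}
drop 5:a onto {0:i, 3:u}
drop 6:i onto {4:e, 5:a}
drop 7:o onto {1:o}
drop 8:b onto {6:i}
drop 9:e onto {8:b}
drop 10:i onto {9:e}
ground layer = {0:i, 1:o, 2:u}
drop-orders for the pieces not yet dropped (sum over which currently-grounded one goes next):
  1 to go: {7} 1  {10} 1
  2 to go: {1,7} 1  {7,10} 2  {9,10} 1
  3 to go: {1,7,10} 3  {7,9,10} 3  {8,9,10} 1
  4 to go: {1,7,9,10} 6  {6,8,9,10} 1  {7,8,9,10} 4
  5 to go: {1,7,8,9,10} 10  {4,6,8,9,10} 1  {5,6,8,9,10} 1  {6,7,8,9,10} 5
  6 to go: {1,6,7,8,9,10} 15  {4,5,6,8,9,10} 2  {4,6,7,8,9,10} 6  {5,6,7,8,9,10} 6
  7 to go: {0,4,5,6,8,9,10} 2  {1,4,6,7,8,9,10} 21  {1,5,6,7,8,9,10} 21  {3,4,5,6,8,9,10} 2  {4,5,6,7,8,9,10} 14
  8 to go: {0,3,4,5,6,8,9,10} 4  {0,4,5,6,7,8,9,10} 16  {1,4,5,6,7,8,9,10} 56  {2,3,4,5,6,8,9,10} 2  {3,4,5,6,7,8,9,10} 16
  9 to go: {0,1,4,5,6,7,8,9,10} 72  {0,2,3,4,5,6,8,9,10} 6  {0,3,4,5,6,7,8,9,10} 36  {1,3,4,5,6,7,8,9,10} 72  {2,3,4,5,6,7,8,9,10} 18
  if 0:i drops first: 90 orders
  if 1:o drops first: 60 orders
  if 2:u drops first: 180 orders
heap linearizations: 330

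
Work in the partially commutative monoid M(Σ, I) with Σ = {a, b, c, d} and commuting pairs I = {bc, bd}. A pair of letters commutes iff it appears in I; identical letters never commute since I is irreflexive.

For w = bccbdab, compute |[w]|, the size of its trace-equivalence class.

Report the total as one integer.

drop 0:b onto floor
drop 1:c onto floor
drop 2:c onto {1:c}
drop 3:b onto {0:b}
drop 4:d onto {2:c}
drop 5:a onto {3:b, 4:d}
drop 6:b onto {5:a}
ground layer = {0:b, 1:c}
drop-orders for the pieces not yet dropped (sum over which currently-grounded one goes next):
  1 to go: {6} 1
  2 to go: {5,6} 1
  3 to go: {3,5,6} 1  {4,5,6} 1
  4 to go: {0,3,5,6} 1  {2,4,5,6} 1  {3,4,5,6} 2
  5 to go: {0,3,4,5,6} 3  {1,2,4,5,6} 1  {2,3,4,5,6} 3
  if 0:b drops first: 4 orders
  if 1:c drops first: 6 orders
heap linearizations: 10

10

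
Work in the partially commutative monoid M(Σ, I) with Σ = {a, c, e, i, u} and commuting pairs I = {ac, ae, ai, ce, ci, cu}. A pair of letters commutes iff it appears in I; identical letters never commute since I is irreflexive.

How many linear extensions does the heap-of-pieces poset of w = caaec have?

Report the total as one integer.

30

#0=c has no predecessor
#1=a has no predecessor
#2=a depends on [1:a]
#3=e has no predecessor
#4=c depends on [0:c]
sources: [0:c, 1:a, 3:e]
N(rest) = Σ N(rest − s) over sources s of rest; N(one piece) = 1:
  size 1 → [2]=1  [3]=1  [4]=1
  size 2 → [0,4]=1  [1,2]=1  [2,3]=2  [2,4]=2  [3,4]=2
  size 3 → [0,2,4]=3  [0,3,4]=3  [1,2,3]=3  [1,2,4]=3  [2,3,4]=6
  first=0(c) contributes 12
  first=1(a) contributes 12
  first=3(e) contributes 6
|[w]| = 30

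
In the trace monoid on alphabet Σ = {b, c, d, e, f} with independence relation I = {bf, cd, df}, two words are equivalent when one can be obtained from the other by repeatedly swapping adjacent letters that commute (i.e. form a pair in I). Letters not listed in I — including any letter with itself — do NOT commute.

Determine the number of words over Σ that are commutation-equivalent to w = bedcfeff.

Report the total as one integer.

piece 0:b — minimal
piece 1:e rests on {0:b}
piece 2:d rests on {1:e}
piece 3:c rests on {1:e}
piece 4:f rests on {3:c}
piece 5:e rests on {2:d, 4:f}
piece 6:f rests on {5:e}
piece 7:f rests on {6:f}
minimal pieces: {0:b}
ways to finish when only these pieces remain (= sum over removing one remaining piece with nothing left below it):
  1 left: {7}→1
  2 left: {6,7}→1
  3 left: {5,6,7}→1
  4 left: {2,5,6,7}→1  {4,5,6,7}→1
  5 left: {2,4,5,6,7}→2  {3,4,5,6,7}→1
  6 left: {2,3,4,5,6,7}→3
  placing 0:b first → 3 extensions

3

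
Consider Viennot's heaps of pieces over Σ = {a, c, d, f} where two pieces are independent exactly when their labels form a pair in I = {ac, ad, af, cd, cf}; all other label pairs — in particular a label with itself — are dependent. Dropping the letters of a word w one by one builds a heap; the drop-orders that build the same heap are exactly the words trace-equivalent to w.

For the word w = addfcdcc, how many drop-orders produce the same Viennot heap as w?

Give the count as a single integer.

0(a) covers ∅
1(d) covers ∅
2(d) covers 1:d
3(f) covers 2:d
4(c) covers ∅
5(d) covers 3:f
6(c) covers 4:c
7(c) covers 6:c
floor of heap: 0:a, 1:d, 4:c
completions by unplaced set U, small U first (add the entries for U minus each lowest piece of U):
  |U|=1: {0}:1  {5}:1  {7}:1
  |U|=2: {0,5}:2  {0,7}:2  {3,5}:1  {5,7}:2  {6,7}:1
  |U|=3: {0,3,5}:3  {0,5,7}:6  {0,6,7}:3  {2,3,5}:1  {3,5,7}:3  {4,6,7}:1  {5,6,7}:3
  |U|=4: {0,2,3,5}:4  {0,3,5,7}:12  {0,4,6,7}:4  {0,5,6,7}:12  {1,2,3,5}:1  {2,3,5,7}:4  {3,5,6,7}:6  {4,5,6,7}:4
  |U|=5: {0,1,2,3,5}:5  {0,2,3,5,7}:20  {0,3,5,6,7}:30  {0,4,5,6,7}:20  {1,2,3,5,7}:5  {2,3,5,6,7}:10  {3,4,5,6,7}:10
  |U|=6: {0,1,2,3,5,7}:30  {0,2,3,5,6,7}:60  {0,3,4,5,6,7}:60  {1,2,3,5,6,7}:15  {2,3,4,5,6,7}:20
  start at 0(a): 35
  start at 1(d): 140
  start at 4(c): 105
sum over floor = 280

280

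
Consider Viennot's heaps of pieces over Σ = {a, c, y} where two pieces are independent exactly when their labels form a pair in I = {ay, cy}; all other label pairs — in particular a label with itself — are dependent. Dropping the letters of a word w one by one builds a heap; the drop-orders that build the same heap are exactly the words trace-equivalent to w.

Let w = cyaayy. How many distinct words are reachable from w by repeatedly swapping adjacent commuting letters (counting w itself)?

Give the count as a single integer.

20

drop 0:c onto floor
drop 1:y onto floor
drop 2:a onto {0:c}
drop 3:a onto {2:a}
drop 4:y onto {1:y}
drop 5:y onto {4:y}
ground layer = {0:c, 1:y}
drop-orders for the pieces not yet dropped (sum over which currently-grounded one goes next):
  1 to go: {3} 1  {5} 1
  2 to go: {2,3} 1  {3,5} 2  {4,5} 1
  3 to go: {0,2,3} 1  {1,4,5} 1  {2,3,5} 3  {3,4,5} 3
  4 to go: {0,2,3,5} 4  {1,3,4,5} 4  {2,3,4,5} 6
  if 0:c drops first: 10 orders
  if 1:y drops first: 10 orders
heap linearizations: 20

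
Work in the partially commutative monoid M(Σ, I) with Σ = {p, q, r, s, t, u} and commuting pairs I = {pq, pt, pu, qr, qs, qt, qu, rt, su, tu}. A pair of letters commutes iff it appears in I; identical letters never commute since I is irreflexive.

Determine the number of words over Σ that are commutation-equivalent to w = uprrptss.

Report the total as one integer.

12

0(u) covers ∅
1(p) covers ∅
2(r) covers 0:u, 1:p
3(r) covers 2:r
4(p) covers 3:r
5(t) covers ∅
6(s) covers 4:p, 5:t
7(s) covers 6:s
floor of heap: 0:u, 1:p, 5:t
completions by unplaced set U, small U first (add the entries for U minus each lowest piece of U):
  |U|=1: {7}:1
  |U|=2: {6,7}:1
  |U|=3: {4,6,7}:1  {5,6,7}:1
  |U|=4: {3,4,6,7}:1  {4,5,6,7}:2
  |U|=5: {2,3,4,6,7}:1  {3,4,5,6,7}:3
  |U|=6: {0,2,3,4,6,7}:1  {1,2,3,4,6,7}:1  {2,3,4,5,6,7}:4
  start at 0(u): 5
  start at 1(p): 5
  start at 5(t): 2
sum over floor = 12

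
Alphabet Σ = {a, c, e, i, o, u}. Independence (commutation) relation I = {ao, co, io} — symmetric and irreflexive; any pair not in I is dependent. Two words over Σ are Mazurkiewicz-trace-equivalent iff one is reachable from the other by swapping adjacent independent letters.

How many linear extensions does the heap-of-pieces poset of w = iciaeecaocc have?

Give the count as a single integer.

5

piece 0:i — minimal
piece 1:c rests on {0:i}
piece 2:i rests on {1:c}
piece 3:a rests on {2:i}
piece 4:e rests on {3:a}
piece 5:e rests on {4:e}
piece 6:c rests on {5:e}
piece 7:a rests on {6:c}
piece 8:o rests on {5:e}
piece 9:c rests on {7:a}
piece 10:c rests on {9:c}
minimal pieces: {0:i}
ways to finish when only these pieces remain (= sum over removing one remaining piece with nothing left below it):
  1 left: {8}→1  {10}→1
  2 left: {8,10}→2  {9,10}→1
  3 left: {7,9,10}→1  {8,9,10}→3
  4 left: {6,7,9,10}→1  {7,8,9,10}→4
  5 left: {6,7,8,9,10}→5
  6 left: {5,6,7,8,9,10}→5
  7 left: {4,5,6,7,8,9,10}→5
  8 left: {3,4,5,6,7,8,9,10}→5
  9 left: {2,3,4,5,6,7,8,9,10}→5
  placing 0:i first → 5 extensions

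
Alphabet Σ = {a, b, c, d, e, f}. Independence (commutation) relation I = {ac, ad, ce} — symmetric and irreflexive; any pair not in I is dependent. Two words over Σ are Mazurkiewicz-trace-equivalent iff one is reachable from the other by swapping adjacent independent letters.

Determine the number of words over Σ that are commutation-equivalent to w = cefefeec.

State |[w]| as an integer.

#0=c has no predecessor
#1=e has no predecessor
#2=f depends on [0:c, 1:e]
#3=e depends on [2:f]
#4=f depends on [3:e]
#5=e depends on [4:f]
#6=e depends on [5:e]
#7=c depends on [4:f]
sources: [0:c, 1:e]
N(rest) = Σ N(rest − s) over sources s of rest; N(one piece) = 1:
  size 1 → [6]=1  [7]=1
  size 2 → [5,6]=1  [6,7]=2
  size 3 → [5,6,7]=3
  size 4 → [4,5,6,7]=3
  size 5 → [3,4,5,6,7]=3
  size 6 → [2,3,4,5,6,7]=3
  first=0(c) contributes 3
  first=1(e) contributes 3
|[w]| = 6

6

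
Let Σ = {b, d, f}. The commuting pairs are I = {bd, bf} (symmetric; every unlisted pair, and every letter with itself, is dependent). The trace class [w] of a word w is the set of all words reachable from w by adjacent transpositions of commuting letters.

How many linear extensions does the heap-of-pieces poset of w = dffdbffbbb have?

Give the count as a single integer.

210

0(d) covers ∅
1(f) covers 0:d
2(f) covers 1:f
3(d) covers 2:f
4(b) covers ∅
5(f) covers 3:d
6(f) covers 5:f
7(b) covers 4:b
8(b) covers 7:b
9(b) covers 8:b
floor of heap: 0:d, 4:b
completions by unplaced set U, small U first (add the entries for U minus each lowest piece of U):
  |U|=1: {6}:1  {9}:1
  |U|=2: {5,6}:1  {6,9}:2  {8,9}:1
  |U|=3: {3,5,6}:1  {5,6,9}:3  {6,8,9}:3  {7,8,9}:1
  |U|=4: {2,3,5,6}:1  {3,5,6,9}:4  {4,7,8,9}:1  {5,6,8,9}:6  {6,7,8,9}:4
  |U|=5: {1,2,3,5,6}:1  {2,3,5,6,9}:5  {3,5,6,8,9}:10  {4,6,7,8,9}:5  {5,6,7,8,9}:10
  |U|=6: {0,1,2,3,5,6}:1  {1,2,3,5,6,9}:6  {2,3,5,6,8,9}:15  {3,5,6,7,8,9}:20  {4,5,6,7,8,9}:15
  |U|=7: {0,1,2,3,5,6,9}:7  {1,2,3,5,6,8,9}:21  {2,3,5,6,7,8,9}:35  {3,4,5,6,7,8,9}:35
  |U|=8: {0,1,2,3,5,6,8,9}:28  {1,2,3,5,6,7,8,9}:56  {2,3,4,5,6,7,8,9}:70
  start at 0(d): 126
  start at 4(b): 84
sum over floor = 210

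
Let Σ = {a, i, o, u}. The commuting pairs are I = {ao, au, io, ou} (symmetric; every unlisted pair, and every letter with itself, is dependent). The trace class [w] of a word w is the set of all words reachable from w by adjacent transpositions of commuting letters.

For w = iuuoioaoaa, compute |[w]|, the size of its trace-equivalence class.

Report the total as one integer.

120

drop 0:i onto floor
drop 1:u onto {0:i}
drop 2:u onto {1:u}
drop 3:o onto floor
drop 4:i onto {2:u}
drop 5:o onto {3:o}
drop 6:a onto {4:i}
drop 7:o onto {5:o}
drop 8:a onto {6:a}
drop 9:a onto {8:a}
ground layer = {0:i, 3:o}
drop-orders for the pieces not yet dropped (sum over which currently-grounded one goes next):
  1 to go: {7} 1  {9} 1
  2 to go: {5,7} 1  {7,9} 2  {8,9} 1
  3 to go: {3,5,7} 1  {5,7,9} 3  {6,8,9} 1  {7,8,9} 3
  4 to go: {3,5,7,9} 4  {4,6,8,9} 1  {5,7,8,9} 6  {6,7,8,9} 4
  5 to go: {2,4,6,8,9} 1  {3,5,7,8,9} 10  {4,6,7,8,9} 5  {5,6,7,8,9} 10
  6 to go: {1,2,4,6,8,9} 1  {2,4,6,7,8,9} 6  {3,5,6,7,8,9} 20  {4,5,6,7,8,9} 15
  7 to go: {0,1,2,4,6,8,9} 1  {1,2,4,6,7,8,9} 7  {2,4,5,6,7,8,9} 21  {3,4,5,6,7,8,9} 35
  8 to go: {0,1,2,4,6,7,8,9} 8  {1,2,4,5,6,7,8,9} 28  {2,3,4,5,6,7,8,9} 56
  if 0:i drops first: 84 orders
  if 3:o drops first: 36 orders
heap linearizations: 120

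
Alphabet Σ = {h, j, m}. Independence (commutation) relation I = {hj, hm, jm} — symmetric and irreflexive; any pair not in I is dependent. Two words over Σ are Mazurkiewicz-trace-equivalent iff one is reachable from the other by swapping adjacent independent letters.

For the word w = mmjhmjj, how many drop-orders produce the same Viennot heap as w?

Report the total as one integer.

#0=m has no predecessor
#1=m depends on [0:m]
#2=j has no predecessor
#3=h has no predecessor
#4=m depends on [1:m]
#5=j depends on [2:j]
#6=j depends on [5:j]
sources: [0:m, 2:j, 3:h]
N(rest) = Σ N(rest − s) over sources s of rest; N(one piece) = 1:
  size 1 → [3]=1  [4]=1  [6]=1
  size 2 → [1,4]=1  [3,4]=2  [3,6]=2  [4,6]=2  [5,6]=1
  size 3 → [0,1,4]=1  [1,3,4]=3  [1,4,6]=3  [2,5,6]=1  [3,4,6]=6  [3,5,6]=3  [4,5,6]=3
  size 4 → [0,1,3,4]=4  [0,1,4,6]=4  [1,3,4,6]=12  [1,4,5,6]=6  [2,3,5,6]=4  [2,4,5,6]=4  [3,4,5,6]=12
  size 5 → [0,1,3,4,6]=20  [0,1,4,5,6]=10  [1,2,4,5,6]=10  [1,3,4,5,6]=30  [2,3,4,5,6]=20
  first=0(m) contributes 60
  first=2(j) contributes 60
  first=3(h) contributes 20
|[w]| = 140

140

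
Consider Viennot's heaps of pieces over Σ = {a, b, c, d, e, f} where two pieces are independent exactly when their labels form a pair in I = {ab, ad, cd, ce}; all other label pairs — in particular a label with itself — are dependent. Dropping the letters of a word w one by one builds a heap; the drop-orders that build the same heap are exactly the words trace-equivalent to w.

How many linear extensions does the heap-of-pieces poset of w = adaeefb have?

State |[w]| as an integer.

3

#0=a has no predecessor
#1=d has no predecessor
#2=a depends on [0:a]
#3=e depends on [1:d, 2:a]
#4=e depends on [3:e]
#5=f depends on [4:e]
#6=b depends on [5:f]
sources: [0:a, 1:d]
N(rest) = Σ N(rest − s) over sources s of rest; N(one piece) = 1:
  size 1 → [6]=1
  size 2 → [5,6]=1
  size 3 → [4,5,6]=1
  size 4 → [3,4,5,6]=1
  size 5 → [1,3,4,5,6]=1  [2,3,4,5,6]=1
  first=0(a) contributes 2
  first=1(d) contributes 1
|[w]| = 3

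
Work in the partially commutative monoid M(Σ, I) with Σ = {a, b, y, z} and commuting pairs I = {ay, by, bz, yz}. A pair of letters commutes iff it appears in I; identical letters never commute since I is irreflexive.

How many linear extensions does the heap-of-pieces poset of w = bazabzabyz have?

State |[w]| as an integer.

40

piece 0:b — minimal
piece 1:a rests on {0:b}
piece 2:z rests on {1:a}
piece 3:a rests on {2:z}
piece 4:b rests on {3:a}
piece 5:z rests on {3:a}
piece 6:a rests on {4:b, 5:z}
piece 7:b rests on {6:a}
piece 8:y — minimal
piece 9:z rests on {6:a}
minimal pieces: {0:b, 8:y}
ways to finish when only these pieces remain (= sum over removing one remaining piece with nothing left below it):
  1 left: {7}→1  {8}→1  {9}→1
  2 left: {7,8}→2  {7,9}→2  {8,9}→2
  3 left: {6,7,9}→2  {7,8,9}→6
  4 left: {4,6,7,9}→2  {5,6,7,9}→2  {6,7,8,9}→8
  5 left: {4,5,6,7,9}→4  {4,6,7,8,9}→10  {5,6,7,8,9}→10
  6 left: {3,4,5,6,7,9}→4  {4,5,6,7,8,9}→24
  7 left: {2,3,4,5,6,7,9}→4  {3,4,5,6,7,8,9}→28
  8 left: {1,2,3,4,5,6,7,9}→4  {2,3,4,5,6,7,8,9}→32
  placing 0:b first → 36 extensions
  placing 8:y first → 4 extensions
total linear extensions = 40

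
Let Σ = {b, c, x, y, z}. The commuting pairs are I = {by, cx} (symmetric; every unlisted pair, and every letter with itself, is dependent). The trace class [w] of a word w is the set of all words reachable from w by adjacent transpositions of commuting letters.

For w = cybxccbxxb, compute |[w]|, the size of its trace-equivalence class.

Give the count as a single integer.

drop 0:c onto floor
drop 1:y onto {0:c}
drop 2:b onto {0:c}
drop 3:x onto {1:y, 2:b}
drop 4:c onto {1:y, 2:b}
drop 5:c onto {4:c}
drop 6:b onto {3:x, 5:c}
drop 7:x onto {6:b}
drop 8:x onto {7:x}
drop 9:b onto {8:x}
ground layer = {0:c}
drop-orders for the pieces not yet dropped (sum over which currently-grounded one goes next):
  1 to go: {9} 1
  2 to go: {8,9} 1
  3 to go: {7,8,9} 1
  4 to go: {6,7,8,9} 1
  5 to go: {3,6,7,8,9} 1  {5,6,7,8,9} 1
  6 to go: {3,5,6,7,8,9} 2  {4,5,6,7,8,9} 1
  7 to go: {3,4,5,6,7,8,9} 3
  8 to go: {1,3,4,5,6,7,8,9} 3  {2,3,4,5,6,7,8,9} 3
  if 0:c drops first: 6 orders

6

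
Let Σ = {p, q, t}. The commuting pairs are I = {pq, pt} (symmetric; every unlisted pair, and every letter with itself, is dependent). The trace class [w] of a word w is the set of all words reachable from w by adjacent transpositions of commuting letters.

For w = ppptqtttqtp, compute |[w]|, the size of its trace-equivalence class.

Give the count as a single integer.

330

#0=p has no predecessor
#1=p depends on [0:p]
#2=p depends on [1:p]
#3=t has no predecessor
#4=q depends on [3:t]
#5=t depends on [4:q]
#6=t depends on [5:t]
#7=t depends on [6:t]
#8=q depends on [7:t]
#9=t depends on [8:q]
#10=p depends on [2:p]
sources: [0:p, 3:t]
N(rest) = Σ N(rest − s) over sources s of rest; N(one piece) = 1:
  size 1 → [9]=1  [10]=1
  size 2 → [2,10]=1  [8,9]=1  [9,10]=2
  size 3 → [1,2,10]=1  [2,9,10]=3  [7,8,9]=1  [8,9,10]=3
  size 4 → [0,1,2,10]=1  [1,2,9,10]=4  [2,8,9,10]=6  [6,7,8,9]=1  [7,8,9,10]=4
  size 5 → [0,1,2,9,10]=5  [1,2,8,9,10]=10  [2,7,8,9,10]=10  [5,6,7,8,9]=1  [6,7,8,9,10]=5
  size 6 → [0,1,2,8,9,10]=15  [1,2,7,8,9,10]=20  [2,6,7,8,9,10]=15  [4,5,6,7,8,9]=1  [5,6,7,8,9,10]=6
  size 7 → [0,1,2,7,8,9,10]=35  [1,2,6,7,8,9,10]=35  [2,5,6,7,8,9,10]=21  [3,4,5,6,7,8,9]=1  [4,5,6,7,8,9,10]=7
  size 8 → [0,1,2,6,7,8,9,10]=70  [1,2,5,6,7,8,9,10]=56  [2,4,5,6,7,8,9,10]=28  [3,4,5,6,7,8,9,10]=8
  size 9 → [0,1,2,5,6,7,8,9,10]=126  [1,2,4,5,6,7,8,9,10]=84  [2,3,4,5,6,7,8,9,10]=36
  first=0(p) contributes 120
  first=3(t) contributes 210
|[w]| = 330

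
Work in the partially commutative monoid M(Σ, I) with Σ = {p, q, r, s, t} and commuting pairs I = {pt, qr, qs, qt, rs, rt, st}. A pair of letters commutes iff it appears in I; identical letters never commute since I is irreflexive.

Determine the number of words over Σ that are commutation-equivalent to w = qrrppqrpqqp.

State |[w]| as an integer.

#0=q has no predecessor
#1=r has no predecessor
#2=r depends on [1:r]
#3=p depends on [0:q, 2:r]
#4=p depends on [3:p]
#5=q depends on [4:p]
#6=r depends on [4:p]
#7=p depends on [5:q, 6:r]
#8=q depends on [7:p]
#9=q depends on [8:q]
#10=p depends on [9:q]
sources: [0:q, 1:r]
N(rest) = Σ N(rest − s) over sources s of rest; N(one piece) = 1:
  size 1 → [10]=1
  size 2 → [9,10]=1
  size 3 → [8,9,10]=1
  size 4 → [7,8,9,10]=1
  size 5 → [5,7,8,9,10]=1  [6,7,8,9,10]=1
  size 6 → [5,6,7,8,9,10]=2
  size 7 → [4,5,6,7,8,9,10]=2
  size 8 → [3,4,5,6,7,8,9,10]=2
  size 9 → [0,3,4,5,6,7,8,9,10]=2  [2,3,4,5,6,7,8,9,10]=2
  first=0(q) contributes 2
  first=1(r) contributes 4
|[w]| = 6

6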